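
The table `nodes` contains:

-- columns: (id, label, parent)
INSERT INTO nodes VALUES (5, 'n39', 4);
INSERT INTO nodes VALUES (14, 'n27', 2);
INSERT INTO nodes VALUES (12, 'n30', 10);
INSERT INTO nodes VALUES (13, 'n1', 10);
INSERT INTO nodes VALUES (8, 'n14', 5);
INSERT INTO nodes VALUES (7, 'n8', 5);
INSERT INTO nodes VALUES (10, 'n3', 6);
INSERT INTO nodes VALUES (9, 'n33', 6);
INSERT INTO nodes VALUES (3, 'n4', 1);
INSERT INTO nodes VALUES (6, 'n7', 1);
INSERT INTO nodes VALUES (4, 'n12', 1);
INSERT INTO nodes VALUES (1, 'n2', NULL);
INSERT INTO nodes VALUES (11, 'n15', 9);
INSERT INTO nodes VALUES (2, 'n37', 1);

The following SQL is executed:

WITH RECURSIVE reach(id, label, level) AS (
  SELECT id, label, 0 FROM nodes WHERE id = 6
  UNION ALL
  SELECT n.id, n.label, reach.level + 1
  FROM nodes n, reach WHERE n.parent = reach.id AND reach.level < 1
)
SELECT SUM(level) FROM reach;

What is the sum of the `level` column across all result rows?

2

Base: id=6 (n7) at level 0.
Iteration 1: rows with parent in {6} -> n33 (id 9, level 1), n3 (id 10, level 1).
Iteration 2: level < 1 fails for all current rows; recursion stops.
SUM(level) = 0 + 1 + 1 = 2.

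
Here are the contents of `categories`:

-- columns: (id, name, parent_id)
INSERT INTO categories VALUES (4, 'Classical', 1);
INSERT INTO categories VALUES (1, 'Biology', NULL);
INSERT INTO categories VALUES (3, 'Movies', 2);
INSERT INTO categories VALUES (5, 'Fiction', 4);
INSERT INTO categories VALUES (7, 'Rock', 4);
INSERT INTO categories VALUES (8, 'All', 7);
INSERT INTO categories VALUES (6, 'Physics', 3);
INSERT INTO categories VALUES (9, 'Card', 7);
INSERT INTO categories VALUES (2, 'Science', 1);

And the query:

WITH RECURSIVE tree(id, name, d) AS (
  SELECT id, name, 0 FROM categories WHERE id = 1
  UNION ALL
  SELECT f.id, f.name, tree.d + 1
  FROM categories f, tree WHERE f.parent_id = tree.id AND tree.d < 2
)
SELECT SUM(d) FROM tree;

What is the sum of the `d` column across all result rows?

8

Base: id=1 (Biology) at d 0.
Iteration 1: rows with parent_id in {1} -> Science (id 2, d 1), Classical (id 4, d 1).
Iteration 2: rows with parent_id in {2,4} -> Movies (id 3, d 2), Fiction (id 5, d 2), Rock (id 7, d 2).
Iteration 3: d < 2 fails for all current rows; recursion stops.
SUM(d) = 0 + 1 + 1 + 2 + 2 + 2 = 8.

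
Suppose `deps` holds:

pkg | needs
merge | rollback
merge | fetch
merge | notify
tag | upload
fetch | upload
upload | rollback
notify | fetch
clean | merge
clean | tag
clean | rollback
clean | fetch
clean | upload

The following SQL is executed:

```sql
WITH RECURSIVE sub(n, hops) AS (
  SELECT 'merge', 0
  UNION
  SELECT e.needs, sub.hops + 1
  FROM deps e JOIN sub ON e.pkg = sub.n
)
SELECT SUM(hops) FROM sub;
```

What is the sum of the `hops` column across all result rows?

Base: (merge, hops=0).
Iteration 1: edges from {merge} -> (fetch, hops=1), (notify, hops=1), (rollback, hops=1).
Iteration 2: edges from {fetch,notify,rollback} -> (fetch, hops=2), (upload, hops=2).
Iteration 3: edges from {fetch,upload} -> (rollback, hops=3), (upload, hops=3).
Iteration 4: edges from {rollback,upload} -> (rollback, hops=4).
Iteration 5: no outgoing edges from {rollback}; recursion stops.
SUM(hops) = 0 + 1 + 1 + 1 + 2 + 2 + 3 + 3 + 4 = 17.

17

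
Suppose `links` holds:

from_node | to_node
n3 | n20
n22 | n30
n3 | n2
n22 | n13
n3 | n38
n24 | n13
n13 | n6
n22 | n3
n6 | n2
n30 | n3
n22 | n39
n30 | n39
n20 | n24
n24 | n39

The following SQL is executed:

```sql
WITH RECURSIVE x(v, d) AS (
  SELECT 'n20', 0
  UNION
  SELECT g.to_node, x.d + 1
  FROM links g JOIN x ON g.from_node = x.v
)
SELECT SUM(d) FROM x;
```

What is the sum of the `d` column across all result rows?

Base: (n20, d=0).
Iteration 1: edges from {n20} -> (n24, d=1).
Iteration 2: edges from {n24} -> (n13, d=2), (n39, d=2).
Iteration 3: edges from {n13,n39} -> (n6, d=3).
Iteration 4: edges from {n6} -> (n2, d=4).
Iteration 5: no outgoing edges from {n2}; recursion stops.
SUM(d) = 0 + 1 + 2 + 2 + 3 + 4 = 12.

12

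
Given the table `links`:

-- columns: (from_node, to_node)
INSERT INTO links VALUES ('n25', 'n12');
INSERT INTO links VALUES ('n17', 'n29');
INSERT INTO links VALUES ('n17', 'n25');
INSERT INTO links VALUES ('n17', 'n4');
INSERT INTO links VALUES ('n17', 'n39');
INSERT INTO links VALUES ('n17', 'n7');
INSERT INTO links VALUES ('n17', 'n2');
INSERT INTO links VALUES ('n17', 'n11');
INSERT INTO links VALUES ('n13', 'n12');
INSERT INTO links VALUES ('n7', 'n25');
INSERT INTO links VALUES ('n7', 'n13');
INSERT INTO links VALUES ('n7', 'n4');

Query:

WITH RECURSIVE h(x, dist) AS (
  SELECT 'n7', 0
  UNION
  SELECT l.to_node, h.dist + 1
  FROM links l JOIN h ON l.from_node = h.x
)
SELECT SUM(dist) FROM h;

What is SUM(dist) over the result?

Base: (n7, dist=0).
Iteration 1: edges from {n7} -> (n13, dist=1), (n25, dist=1), (n4, dist=1).
Iteration 2: edges from {n13,n25,n4} -> (n12, dist=2). [UNION drops 1 duplicate row(s)]
Iteration 3: no outgoing edges from {n12}; recursion stops.
SUM(dist) = 0 + 1 + 1 + 1 + 2 = 5.

5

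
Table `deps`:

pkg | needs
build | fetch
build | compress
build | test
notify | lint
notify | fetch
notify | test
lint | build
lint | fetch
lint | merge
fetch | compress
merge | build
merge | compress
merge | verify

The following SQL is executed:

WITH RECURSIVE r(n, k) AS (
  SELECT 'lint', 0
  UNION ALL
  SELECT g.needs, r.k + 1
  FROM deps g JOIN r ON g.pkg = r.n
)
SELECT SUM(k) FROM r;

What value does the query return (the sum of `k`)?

Base: (lint, k=0).
Iteration 1: edges from {lint} -> (build, k=1), (fetch, k=1), (merge, k=1).
Iteration 2: edges from {build,fetch,merge} -> (build, k=2), (compress, k=2) x3, (fetch, k=2), (test, k=2), (verify, k=2). [UNION ALL keeps all 7 new rows, including repeats]
Iteration 3: edges from {build,compress,fetch,test,verify} -> (compress, k=3) x2, (fetch, k=3), (test, k=3). [UNION ALL keeps all 4 new rows, including repeats]
Iteration 4: edges from {compress,fetch,test} -> (compress, k=4).
Iteration 5: no outgoing edges from {compress}; recursion stops.
SUM(k) = 0 + 1 + 1 + 1 + 2 + 2 + 2 + 2 + 2 + 2 + 2 + 3 + 3 + 3 + 3 + 4 = 33.

33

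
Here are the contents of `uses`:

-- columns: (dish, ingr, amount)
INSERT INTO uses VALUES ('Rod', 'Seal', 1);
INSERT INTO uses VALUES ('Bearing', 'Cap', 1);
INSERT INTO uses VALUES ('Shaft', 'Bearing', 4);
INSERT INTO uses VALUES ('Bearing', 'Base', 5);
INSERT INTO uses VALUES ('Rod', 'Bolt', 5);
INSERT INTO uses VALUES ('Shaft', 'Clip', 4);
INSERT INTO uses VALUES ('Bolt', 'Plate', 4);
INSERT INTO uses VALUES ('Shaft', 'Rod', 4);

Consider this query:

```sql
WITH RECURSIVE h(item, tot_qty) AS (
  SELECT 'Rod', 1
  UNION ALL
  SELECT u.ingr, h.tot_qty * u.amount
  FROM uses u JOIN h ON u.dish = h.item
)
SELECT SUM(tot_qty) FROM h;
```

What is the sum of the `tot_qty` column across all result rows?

Base: (Rod, tot_qty=1).
Iteration 1: components of {Rod} -> Bolt = 1*5 = 5, Seal = 1*1 = 1.
Iteration 2: components of {Bolt,Seal} -> Plate = 5*4 = 20.
Iteration 3: no further components; recursion stops.
SUM(tot_qty) = 1 + 1 + 5 + 20 = 27.

27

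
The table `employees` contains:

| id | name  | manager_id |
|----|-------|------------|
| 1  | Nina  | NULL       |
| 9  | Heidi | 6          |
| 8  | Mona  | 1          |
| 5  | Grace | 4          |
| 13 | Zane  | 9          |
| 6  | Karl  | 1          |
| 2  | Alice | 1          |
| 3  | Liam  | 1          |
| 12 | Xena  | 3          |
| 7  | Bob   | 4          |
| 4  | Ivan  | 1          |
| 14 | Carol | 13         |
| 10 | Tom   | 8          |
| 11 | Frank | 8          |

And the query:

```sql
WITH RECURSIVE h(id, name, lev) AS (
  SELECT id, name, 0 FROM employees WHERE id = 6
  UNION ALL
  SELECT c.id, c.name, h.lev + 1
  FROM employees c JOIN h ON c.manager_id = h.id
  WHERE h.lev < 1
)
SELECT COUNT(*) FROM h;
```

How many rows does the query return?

2

Base: id=6 (Karl) at lev 0.
Iteration 1: rows with manager_id in {6} -> Heidi (id 9, lev 1).
Iteration 2: lev < 1 fails for all current rows; recursion stops.
Total rows emitted: 2.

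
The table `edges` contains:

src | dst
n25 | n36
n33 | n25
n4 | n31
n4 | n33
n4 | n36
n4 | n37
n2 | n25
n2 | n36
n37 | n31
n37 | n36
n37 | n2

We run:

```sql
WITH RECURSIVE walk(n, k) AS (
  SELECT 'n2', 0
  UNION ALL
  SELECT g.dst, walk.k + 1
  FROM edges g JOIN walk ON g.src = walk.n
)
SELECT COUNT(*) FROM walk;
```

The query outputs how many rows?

4

Base: (n2, k=0).
Iteration 1: edges from {n2} -> (n25, k=1), (n36, k=1).
Iteration 2: edges from {n25,n36} -> (n36, k=2).
Iteration 3: no outgoing edges from {n36}; recursion stops.
Total rows emitted: 4.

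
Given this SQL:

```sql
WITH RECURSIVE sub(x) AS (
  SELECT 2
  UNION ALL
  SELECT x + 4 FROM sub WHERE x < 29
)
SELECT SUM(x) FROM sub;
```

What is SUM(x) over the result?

Base: x=2.
Iteration 1: 2 < 29 holds -> x = 2 + 4 = 6.
Iteration 2: 6 < 29 holds -> x = 6 + 4 = 10.
Iteration 3: 10 < 29 holds -> x = 10 + 4 = 14.
Iteration 4: 14 < 29 holds -> x = 14 + 4 = 18.
Iteration 5: 18 < 29 holds -> x = 18 + 4 = 22.
Iteration 6: 22 < 29 holds -> x = 22 + 4 = 26.
Iteration 7: 26 < 29 holds -> x = 26 + 4 = 30.
Iteration 8: 30 < 29 fails; recursion stops.
SUM(x) = 2 + 6 + 10 + 14 + 18 + 22 + 26 + 30 = 128.

128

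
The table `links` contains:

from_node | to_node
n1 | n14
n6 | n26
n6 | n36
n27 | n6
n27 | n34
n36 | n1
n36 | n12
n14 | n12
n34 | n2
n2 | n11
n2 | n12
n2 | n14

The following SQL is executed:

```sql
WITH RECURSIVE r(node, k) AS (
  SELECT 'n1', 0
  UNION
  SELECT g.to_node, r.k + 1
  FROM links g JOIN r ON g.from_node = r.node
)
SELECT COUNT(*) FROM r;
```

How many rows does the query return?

3

Base: (n1, k=0).
Iteration 1: edges from {n1} -> (n14, k=1).
Iteration 2: edges from {n14} -> (n12, k=2).
Iteration 3: no outgoing edges from {n12}; recursion stops.
Total rows emitted: 3.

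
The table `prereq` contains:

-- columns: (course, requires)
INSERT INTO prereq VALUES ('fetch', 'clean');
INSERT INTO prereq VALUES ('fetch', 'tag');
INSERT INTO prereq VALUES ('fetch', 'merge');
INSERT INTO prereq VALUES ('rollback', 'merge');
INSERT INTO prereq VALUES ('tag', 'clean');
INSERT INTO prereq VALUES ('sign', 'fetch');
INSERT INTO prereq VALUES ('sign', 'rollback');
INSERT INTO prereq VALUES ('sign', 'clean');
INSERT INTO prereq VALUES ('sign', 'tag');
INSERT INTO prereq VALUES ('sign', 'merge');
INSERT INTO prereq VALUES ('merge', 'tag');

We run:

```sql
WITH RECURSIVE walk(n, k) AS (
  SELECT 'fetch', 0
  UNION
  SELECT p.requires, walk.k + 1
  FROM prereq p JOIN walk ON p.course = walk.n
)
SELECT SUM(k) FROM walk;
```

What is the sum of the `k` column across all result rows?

10

Base: (fetch, k=0).
Iteration 1: edges from {fetch} -> (clean, k=1), (merge, k=1), (tag, k=1).
Iteration 2: edges from {clean,merge,tag} -> (clean, k=2), (tag, k=2).
Iteration 3: edges from {clean,tag} -> (clean, k=3).
Iteration 4: no outgoing edges from {clean}; recursion stops.
SUM(k) = 0 + 1 + 1 + 1 + 2 + 2 + 3 = 10.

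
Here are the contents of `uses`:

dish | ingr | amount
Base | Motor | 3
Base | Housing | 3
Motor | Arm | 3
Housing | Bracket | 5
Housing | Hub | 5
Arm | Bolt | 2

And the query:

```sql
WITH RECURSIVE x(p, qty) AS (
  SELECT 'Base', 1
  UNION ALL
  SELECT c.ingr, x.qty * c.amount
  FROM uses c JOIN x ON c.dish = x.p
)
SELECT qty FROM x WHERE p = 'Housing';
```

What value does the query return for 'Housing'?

Base: (Base, qty=1).
Iteration 1: components of {Base} -> Housing = 1*3 = 3, Motor = 1*3 = 3.
Iteration 2: components of {Housing,Motor} -> Arm = 3*3 = 9, Bracket = 3*5 = 15, Hub = 3*5 = 15.
Iteration 3: components of {Arm,Bracket,Hub} -> Bolt = 9*2 = 18.
Iteration 4: no further components; recursion stops.

3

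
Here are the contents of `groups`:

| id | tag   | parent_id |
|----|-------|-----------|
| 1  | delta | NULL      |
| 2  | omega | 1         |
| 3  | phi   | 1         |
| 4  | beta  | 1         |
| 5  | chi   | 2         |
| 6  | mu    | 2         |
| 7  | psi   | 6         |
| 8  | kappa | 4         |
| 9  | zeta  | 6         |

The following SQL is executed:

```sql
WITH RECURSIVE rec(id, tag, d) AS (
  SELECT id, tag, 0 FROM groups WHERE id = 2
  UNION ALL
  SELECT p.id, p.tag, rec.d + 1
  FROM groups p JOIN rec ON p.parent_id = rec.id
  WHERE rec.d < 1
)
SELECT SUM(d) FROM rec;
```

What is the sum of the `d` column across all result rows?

Base: id=2 (omega) at d 0.
Iteration 1: rows with parent_id in {2} -> chi (id 5, d 1), mu (id 6, d 1).
Iteration 2: d < 1 fails for all current rows; recursion stops.
SUM(d) = 0 + 1 + 1 = 2.

2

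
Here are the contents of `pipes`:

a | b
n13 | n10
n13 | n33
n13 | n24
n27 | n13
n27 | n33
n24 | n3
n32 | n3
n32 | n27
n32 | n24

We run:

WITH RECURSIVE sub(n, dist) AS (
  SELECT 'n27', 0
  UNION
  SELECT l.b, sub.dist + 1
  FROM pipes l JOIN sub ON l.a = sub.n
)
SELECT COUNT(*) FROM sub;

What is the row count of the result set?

Base: (n27, dist=0).
Iteration 1: edges from {n27} -> (n13, dist=1), (n33, dist=1).
Iteration 2: edges from {n13,n33} -> (n10, dist=2), (n24, dist=2), (n33, dist=2).
Iteration 3: edges from {n10,n24,n33} -> (n3, dist=3).
Iteration 4: no outgoing edges from {n3}; recursion stops.
Total rows emitted: 7.

7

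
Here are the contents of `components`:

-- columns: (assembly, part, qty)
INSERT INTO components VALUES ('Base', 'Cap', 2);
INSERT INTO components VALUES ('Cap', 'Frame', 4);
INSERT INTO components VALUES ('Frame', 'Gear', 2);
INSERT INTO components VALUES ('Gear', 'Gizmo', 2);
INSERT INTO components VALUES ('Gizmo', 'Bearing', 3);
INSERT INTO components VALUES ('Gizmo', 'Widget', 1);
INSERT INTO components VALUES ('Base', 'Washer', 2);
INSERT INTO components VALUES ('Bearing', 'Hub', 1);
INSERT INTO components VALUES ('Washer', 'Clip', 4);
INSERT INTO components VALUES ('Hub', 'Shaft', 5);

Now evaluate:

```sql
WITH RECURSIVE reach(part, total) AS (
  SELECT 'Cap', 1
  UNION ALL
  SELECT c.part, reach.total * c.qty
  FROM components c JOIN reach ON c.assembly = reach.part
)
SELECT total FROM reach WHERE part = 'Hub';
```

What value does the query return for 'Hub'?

48

Base: (Cap, total=1).
Iteration 1: components of {Cap} -> Frame = 1*4 = 4.
Iteration 2: components of {Frame} -> Gear = 4*2 = 8.
Iteration 3: components of {Gear} -> Gizmo = 8*2 = 16.
Iteration 4: components of {Gizmo} -> Bearing = 16*3 = 48, Widget = 16*1 = 16.
Iteration 5: components of {Bearing,Widget} -> Hub = 48*1 = 48.
Iteration 6: components of {Hub} -> Shaft = 48*5 = 240.
Iteration 7: no further components; recursion stops.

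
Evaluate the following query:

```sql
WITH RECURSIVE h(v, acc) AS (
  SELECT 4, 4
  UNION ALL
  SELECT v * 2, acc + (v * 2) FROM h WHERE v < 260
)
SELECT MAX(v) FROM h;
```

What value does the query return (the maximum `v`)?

512

Base: v=4, acc=4.
Iteration 1: 4 < 260 holds -> v = 4 * 2 = 8, acc = 4 + 8 = 12.
Iteration 2: 8 < 260 holds -> v = 8 * 2 = 16, acc = 12 + 16 = 28.
Iteration 3: 16 < 260 holds -> v = 16 * 2 = 32, acc = 28 + 32 = 60.
Iteration 4: 32 < 260 holds -> v = 32 * 2 = 64, acc = 60 + 64 = 124.
Iteration 5: 64 < 260 holds -> v = 64 * 2 = 128, acc = 124 + 128 = 252.
Iteration 6: 128 < 260 holds -> v = 128 * 2 = 256, acc = 252 + 256 = 508.
Iteration 7: 256 < 260 holds -> v = 256 * 2 = 512, acc = 508 + 512 = 1020.
Iteration 8: 512 < 260 fails; recursion stops.
v values: 4, 8, 16, 32, 64, 128, 256, 512; the maximum is 512.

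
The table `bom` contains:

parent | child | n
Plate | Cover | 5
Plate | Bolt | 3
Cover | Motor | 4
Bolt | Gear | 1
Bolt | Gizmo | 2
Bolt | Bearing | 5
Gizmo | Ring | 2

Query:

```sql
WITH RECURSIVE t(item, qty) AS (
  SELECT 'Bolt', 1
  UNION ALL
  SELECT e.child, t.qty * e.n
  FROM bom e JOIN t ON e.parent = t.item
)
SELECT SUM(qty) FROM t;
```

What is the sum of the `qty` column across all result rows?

13

Base: (Bolt, qty=1).
Iteration 1: components of {Bolt} -> Bearing = 1*5 = 5, Gear = 1*1 = 1, Gizmo = 1*2 = 2.
Iteration 2: components of {Bearing,Gear,Gizmo} -> Ring = 2*2 = 4.
Iteration 3: no further components; recursion stops.
SUM(qty) = 1 + 1 + 2 + 5 + 4 = 13.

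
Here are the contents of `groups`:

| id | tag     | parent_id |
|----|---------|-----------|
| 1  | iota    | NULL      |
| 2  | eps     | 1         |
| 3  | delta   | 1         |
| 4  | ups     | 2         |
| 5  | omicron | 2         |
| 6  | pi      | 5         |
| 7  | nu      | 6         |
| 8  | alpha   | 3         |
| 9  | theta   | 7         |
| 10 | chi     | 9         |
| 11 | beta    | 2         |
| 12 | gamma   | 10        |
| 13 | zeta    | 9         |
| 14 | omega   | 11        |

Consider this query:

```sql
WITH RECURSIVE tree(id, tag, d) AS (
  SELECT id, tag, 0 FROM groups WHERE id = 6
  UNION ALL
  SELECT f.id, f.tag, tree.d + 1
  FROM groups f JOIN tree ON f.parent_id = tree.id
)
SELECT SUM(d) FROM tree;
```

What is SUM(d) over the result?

13

Base: id=6 (pi) at d 0.
Iteration 1: rows with parent_id in {6} -> nu (id 7, d 1).
Iteration 2: rows with parent_id in {7} -> theta (id 9, d 2).
Iteration 3: rows with parent_id in {9} -> chi (id 10, d 3), zeta (id 13, d 3).
Iteration 4: rows with parent_id in {10,13} -> gamma (id 12, d 4).
Iteration 5: no rows with parent_id in {12}; recursion stops.
SUM(d) = 0 + 1 + 2 + 3 + 3 + 4 = 13.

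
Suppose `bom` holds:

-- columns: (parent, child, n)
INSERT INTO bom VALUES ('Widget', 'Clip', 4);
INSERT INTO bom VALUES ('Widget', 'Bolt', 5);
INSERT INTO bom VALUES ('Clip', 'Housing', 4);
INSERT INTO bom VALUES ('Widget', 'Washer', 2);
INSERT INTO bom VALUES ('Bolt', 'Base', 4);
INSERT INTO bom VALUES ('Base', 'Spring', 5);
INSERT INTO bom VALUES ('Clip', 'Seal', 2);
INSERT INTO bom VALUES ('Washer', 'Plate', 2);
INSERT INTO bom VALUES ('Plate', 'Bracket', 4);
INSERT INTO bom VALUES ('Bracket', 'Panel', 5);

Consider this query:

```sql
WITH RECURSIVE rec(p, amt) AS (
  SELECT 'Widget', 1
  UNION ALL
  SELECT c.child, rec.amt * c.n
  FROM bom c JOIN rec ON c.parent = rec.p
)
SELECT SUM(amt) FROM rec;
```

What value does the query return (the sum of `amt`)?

256

Base: (Widget, amt=1).
Iteration 1: components of {Widget} -> Bolt = 1*5 = 5, Clip = 1*4 = 4, Washer = 1*2 = 2.
Iteration 2: components of {Bolt,Clip,Washer} -> Base = 5*4 = 20, Housing = 4*4 = 16, Plate = 2*2 = 4, Seal = 4*2 = 8.
Iteration 3: components of {Base,Housing,Plate,Seal} -> Bracket = 4*4 = 16, Spring = 20*5 = 100.
Iteration 4: components of {Bracket,Spring} -> Panel = 16*5 = 80.
Iteration 5: no further components; recursion stops.
SUM(amt) = 1 + 4 + 5 + 2 + 16 + 8 + 20 + 4 + 100 + 16 + 80 = 256.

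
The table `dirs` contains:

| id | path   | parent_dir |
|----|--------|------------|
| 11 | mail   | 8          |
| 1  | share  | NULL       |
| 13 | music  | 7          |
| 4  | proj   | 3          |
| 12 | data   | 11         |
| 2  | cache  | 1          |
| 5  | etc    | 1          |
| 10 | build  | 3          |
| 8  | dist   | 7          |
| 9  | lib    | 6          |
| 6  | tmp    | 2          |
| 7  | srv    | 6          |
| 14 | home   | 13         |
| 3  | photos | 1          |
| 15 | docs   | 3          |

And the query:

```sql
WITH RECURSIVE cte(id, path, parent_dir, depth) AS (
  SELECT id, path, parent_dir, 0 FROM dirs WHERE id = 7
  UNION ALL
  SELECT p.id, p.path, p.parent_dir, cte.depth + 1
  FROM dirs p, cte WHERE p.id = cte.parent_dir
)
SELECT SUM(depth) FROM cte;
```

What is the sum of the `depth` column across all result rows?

Base: id=7 (srv), parent_dir=6, depth 0.
Iteration 1: join on id=6 -> tmp (id 6, parent_dir=2, depth 1).
Iteration 2: join on id=2 -> cache (id 2, parent_dir=1, depth 2).
Iteration 3: join on id=1 -> share (id 1, parent_dir=NULL, depth 3).
Iteration 4: parent_dir is NULL; no match; recursion stops.
SUM(depth) = 0 + 1 + 2 + 3 = 6.

6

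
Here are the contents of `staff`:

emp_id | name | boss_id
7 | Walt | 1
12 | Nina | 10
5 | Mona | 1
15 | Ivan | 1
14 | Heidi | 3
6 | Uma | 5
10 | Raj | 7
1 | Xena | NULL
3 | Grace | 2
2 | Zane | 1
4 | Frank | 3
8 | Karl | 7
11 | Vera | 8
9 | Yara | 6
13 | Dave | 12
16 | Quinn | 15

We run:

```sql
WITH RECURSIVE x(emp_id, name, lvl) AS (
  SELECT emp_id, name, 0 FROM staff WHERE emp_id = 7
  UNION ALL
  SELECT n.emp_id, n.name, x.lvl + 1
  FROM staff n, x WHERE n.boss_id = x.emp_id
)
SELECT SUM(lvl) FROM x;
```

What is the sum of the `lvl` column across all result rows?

Base: emp_id=7 (Walt) at lvl 0.
Iteration 1: rows with boss_id in {7} -> Karl (id 8, lvl 1), Raj (id 10, lvl 1).
Iteration 2: rows with boss_id in {8,10} -> Vera (id 11, lvl 2), Nina (id 12, lvl 2).
Iteration 3: rows with boss_id in {11,12} -> Dave (id 13, lvl 3).
Iteration 4: no rows with boss_id in {13}; recursion stops.
SUM(lvl) = 0 + 1 + 1 + 2 + 2 + 3 = 9.

9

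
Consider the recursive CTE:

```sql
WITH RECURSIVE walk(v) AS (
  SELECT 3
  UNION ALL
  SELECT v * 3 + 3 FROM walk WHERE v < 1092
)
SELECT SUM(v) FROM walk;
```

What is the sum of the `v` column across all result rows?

1629

Base: v=3.
Iteration 1: 3 < 1092 holds -> v = 3 * 3 + 3 = 12.
Iteration 2: 12 < 1092 holds -> v = 12 * 3 + 3 = 39.
Iteration 3: 39 < 1092 holds -> v = 39 * 3 + 3 = 120.
Iteration 4: 120 < 1092 holds -> v = 120 * 3 + 3 = 363.
Iteration 5: 363 < 1092 holds -> v = 363 * 3 + 3 = 1092.
Iteration 6: 1092 < 1092 fails; recursion stops.
SUM(v) = 3 + 12 + 39 + 120 + 363 + 1092 = 1629.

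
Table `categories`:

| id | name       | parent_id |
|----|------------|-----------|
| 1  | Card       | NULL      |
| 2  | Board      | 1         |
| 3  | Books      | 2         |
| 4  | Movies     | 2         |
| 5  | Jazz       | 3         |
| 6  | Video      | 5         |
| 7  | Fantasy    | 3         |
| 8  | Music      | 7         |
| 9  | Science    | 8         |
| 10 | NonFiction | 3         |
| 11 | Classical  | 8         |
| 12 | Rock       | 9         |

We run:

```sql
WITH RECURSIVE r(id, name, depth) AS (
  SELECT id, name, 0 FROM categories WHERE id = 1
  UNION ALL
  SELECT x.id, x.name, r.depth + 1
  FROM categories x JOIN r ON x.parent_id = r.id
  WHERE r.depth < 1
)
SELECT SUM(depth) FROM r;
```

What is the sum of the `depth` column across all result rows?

1

Base: id=1 (Card) at depth 0.
Iteration 1: rows with parent_id in {1} -> Board (id 2, depth 1).
Iteration 2: depth < 1 fails for all current rows; recursion stops.
SUM(depth) = 0 + 1 = 1.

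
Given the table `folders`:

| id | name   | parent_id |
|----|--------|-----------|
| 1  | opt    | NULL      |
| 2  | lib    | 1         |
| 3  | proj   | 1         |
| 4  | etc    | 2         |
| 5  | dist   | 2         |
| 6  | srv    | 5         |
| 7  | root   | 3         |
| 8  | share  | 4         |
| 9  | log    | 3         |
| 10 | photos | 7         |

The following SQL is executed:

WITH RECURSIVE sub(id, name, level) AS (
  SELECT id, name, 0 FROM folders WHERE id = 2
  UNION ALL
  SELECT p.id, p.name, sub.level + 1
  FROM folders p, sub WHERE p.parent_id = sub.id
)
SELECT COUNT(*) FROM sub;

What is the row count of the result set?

5

Base: id=2 (lib) at level 0.
Iteration 1: rows with parent_id in {2} -> etc (id 4, level 1), dist (id 5, level 1).
Iteration 2: rows with parent_id in {4,5} -> srv (id 6, level 2), share (id 8, level 2).
Iteration 3: no rows with parent_id in {6,8}; recursion stops.
Total rows emitted: 5.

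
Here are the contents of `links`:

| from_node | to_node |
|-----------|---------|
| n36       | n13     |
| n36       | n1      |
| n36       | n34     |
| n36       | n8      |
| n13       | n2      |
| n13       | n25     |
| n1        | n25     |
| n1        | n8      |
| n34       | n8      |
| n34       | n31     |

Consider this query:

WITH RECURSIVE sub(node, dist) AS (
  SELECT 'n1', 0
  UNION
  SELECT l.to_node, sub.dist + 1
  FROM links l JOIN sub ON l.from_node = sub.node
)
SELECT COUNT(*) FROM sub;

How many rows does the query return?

3

Base: (n1, dist=0).
Iteration 1: edges from {n1} -> (n25, dist=1), (n8, dist=1).
Iteration 2: no outgoing edges from {n25,n8}; recursion stops.
Total rows emitted: 3.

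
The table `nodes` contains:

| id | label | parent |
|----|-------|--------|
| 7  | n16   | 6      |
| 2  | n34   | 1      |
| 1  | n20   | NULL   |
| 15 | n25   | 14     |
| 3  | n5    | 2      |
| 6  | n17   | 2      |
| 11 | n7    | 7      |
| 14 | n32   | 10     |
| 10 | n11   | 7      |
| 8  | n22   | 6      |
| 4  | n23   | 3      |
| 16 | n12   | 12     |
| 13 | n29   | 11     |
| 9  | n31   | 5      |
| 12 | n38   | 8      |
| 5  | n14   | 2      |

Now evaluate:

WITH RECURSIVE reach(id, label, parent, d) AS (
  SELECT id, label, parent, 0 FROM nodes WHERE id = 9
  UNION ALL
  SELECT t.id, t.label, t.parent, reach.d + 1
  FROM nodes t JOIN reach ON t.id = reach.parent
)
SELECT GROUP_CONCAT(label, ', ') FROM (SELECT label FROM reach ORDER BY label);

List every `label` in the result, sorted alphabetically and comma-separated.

Base: id=9 (n31), parent=5, d 0.
Iteration 1: join on id=5 -> n14 (id 5, parent=2, d 1).
Iteration 2: join on id=2 -> n34 (id 2, parent=1, d 2).
Iteration 3: join on id=1 -> n20 (id 1, parent=NULL, d 3).
Iteration 4: parent is NULL; no match; recursion stops.

n14, n20, n31, n34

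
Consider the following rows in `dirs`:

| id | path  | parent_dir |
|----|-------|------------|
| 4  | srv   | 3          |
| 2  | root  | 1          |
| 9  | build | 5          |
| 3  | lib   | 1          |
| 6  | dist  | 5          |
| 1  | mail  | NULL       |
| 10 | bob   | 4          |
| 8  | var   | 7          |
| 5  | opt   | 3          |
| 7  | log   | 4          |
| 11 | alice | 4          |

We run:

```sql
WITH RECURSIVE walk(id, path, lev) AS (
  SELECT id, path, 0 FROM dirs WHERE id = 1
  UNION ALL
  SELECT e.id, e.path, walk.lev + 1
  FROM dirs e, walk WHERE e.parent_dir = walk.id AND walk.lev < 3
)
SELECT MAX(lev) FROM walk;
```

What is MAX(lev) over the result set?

3

Base: id=1 (mail) at lev 0.
Iteration 1: rows with parent_dir in {1} -> root (id 2, lev 1), lib (id 3, lev 1).
Iteration 2: rows with parent_dir in {2,3} -> srv (id 4, lev 2), opt (id 5, lev 2).
Iteration 3: rows with parent_dir in {4,5} -> dist (id 6, lev 3), log (id 7, lev 3), build (id 9, lev 3), bob (id 10, lev 3), alice (id 11, lev 3).
Iteration 4: lev < 3 fails for all current rows; recursion stops.
lev values: 0, 1, 1, 2, 2, 3, 3, 3, 3, 3; the maximum is 3.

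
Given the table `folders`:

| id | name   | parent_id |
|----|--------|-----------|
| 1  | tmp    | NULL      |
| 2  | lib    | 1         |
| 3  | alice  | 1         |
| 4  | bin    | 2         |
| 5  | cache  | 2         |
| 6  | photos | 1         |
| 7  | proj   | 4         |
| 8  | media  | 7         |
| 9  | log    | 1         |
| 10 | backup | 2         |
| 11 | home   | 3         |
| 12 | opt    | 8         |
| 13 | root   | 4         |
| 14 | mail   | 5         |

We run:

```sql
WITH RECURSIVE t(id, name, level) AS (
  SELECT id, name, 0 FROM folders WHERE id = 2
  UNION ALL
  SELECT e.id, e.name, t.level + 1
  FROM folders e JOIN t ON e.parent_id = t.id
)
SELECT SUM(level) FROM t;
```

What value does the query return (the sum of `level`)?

16

Base: id=2 (lib) at level 0.
Iteration 1: rows with parent_id in {2} -> bin (id 4, level 1), cache (id 5, level 1), backup (id 10, level 1).
Iteration 2: rows with parent_id in {4,5,10} -> proj (id 7, level 2), root (id 13, level 2), mail (id 14, level 2).
Iteration 3: rows with parent_id in {7,13,14} -> media (id 8, level 3).
Iteration 4: rows with parent_id in {8} -> opt (id 12, level 4).
Iteration 5: no rows with parent_id in {12}; recursion stops.
SUM(level) = 0 + 1 + 1 + 1 + 2 + 2 + 2 + 3 + 4 = 16.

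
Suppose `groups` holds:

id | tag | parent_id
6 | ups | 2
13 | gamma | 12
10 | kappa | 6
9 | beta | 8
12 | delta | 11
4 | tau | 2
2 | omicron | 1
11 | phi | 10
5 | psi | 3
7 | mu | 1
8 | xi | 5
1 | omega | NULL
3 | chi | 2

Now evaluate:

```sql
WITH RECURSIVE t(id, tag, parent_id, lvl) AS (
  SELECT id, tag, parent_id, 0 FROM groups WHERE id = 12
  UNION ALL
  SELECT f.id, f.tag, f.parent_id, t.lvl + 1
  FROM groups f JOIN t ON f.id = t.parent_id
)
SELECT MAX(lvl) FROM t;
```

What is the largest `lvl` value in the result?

Base: id=12 (delta), parent_id=11, lvl 0.
Iteration 1: join on id=11 -> phi (id 11, parent_id=10, lvl 1).
Iteration 2: join on id=10 -> kappa (id 10, parent_id=6, lvl 2).
Iteration 3: join on id=6 -> ups (id 6, parent_id=2, lvl 3).
Iteration 4: join on id=2 -> omicron (id 2, parent_id=1, lvl 4).
Iteration 5: join on id=1 -> omega (id 1, parent_id=NULL, lvl 5).
Iteration 6: parent_id is NULL; no match; recursion stops.
lvl values: 0, 1, 2, 3, 4, 5; the maximum is 5.

5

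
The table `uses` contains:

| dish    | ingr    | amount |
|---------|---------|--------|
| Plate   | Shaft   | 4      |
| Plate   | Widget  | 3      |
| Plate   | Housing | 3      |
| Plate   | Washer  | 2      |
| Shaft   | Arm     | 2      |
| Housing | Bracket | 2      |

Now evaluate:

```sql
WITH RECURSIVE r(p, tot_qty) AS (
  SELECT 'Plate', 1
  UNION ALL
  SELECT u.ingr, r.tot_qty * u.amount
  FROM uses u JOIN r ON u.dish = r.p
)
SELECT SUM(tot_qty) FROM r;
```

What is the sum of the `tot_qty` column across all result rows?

27

Base: (Plate, tot_qty=1).
Iteration 1: components of {Plate} -> Housing = 1*3 = 3, Shaft = 1*4 = 4, Washer = 1*2 = 2, Widget = 1*3 = 3.
Iteration 2: components of {Housing,Shaft,Washer,Widget} -> Arm = 4*2 = 8, Bracket = 3*2 = 6.
Iteration 3: no further components; recursion stops.
SUM(tot_qty) = 1 + 4 + 3 + 3 + 2 + 8 + 6 = 27.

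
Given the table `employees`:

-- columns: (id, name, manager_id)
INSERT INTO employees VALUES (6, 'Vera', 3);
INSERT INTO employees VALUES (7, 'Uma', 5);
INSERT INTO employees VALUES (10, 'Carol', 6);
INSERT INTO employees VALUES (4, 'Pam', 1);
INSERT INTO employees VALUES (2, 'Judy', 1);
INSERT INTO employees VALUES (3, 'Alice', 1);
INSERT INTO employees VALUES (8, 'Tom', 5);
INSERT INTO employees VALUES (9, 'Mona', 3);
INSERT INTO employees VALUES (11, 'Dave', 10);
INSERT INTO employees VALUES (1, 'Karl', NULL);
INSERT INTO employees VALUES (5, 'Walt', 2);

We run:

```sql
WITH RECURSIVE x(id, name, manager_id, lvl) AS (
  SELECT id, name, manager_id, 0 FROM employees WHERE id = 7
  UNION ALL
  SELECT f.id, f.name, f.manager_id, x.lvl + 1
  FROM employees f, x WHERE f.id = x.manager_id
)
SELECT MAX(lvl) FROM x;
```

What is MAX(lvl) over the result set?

Base: id=7 (Uma), manager_id=5, lvl 0.
Iteration 1: join on id=5 -> Walt (id 5, manager_id=2, lvl 1).
Iteration 2: join on id=2 -> Judy (id 2, manager_id=1, lvl 2).
Iteration 3: join on id=1 -> Karl (id 1, manager_id=NULL, lvl 3).
Iteration 4: manager_id is NULL; no match; recursion stops.
lvl values: 0, 1, 2, 3; the maximum is 3.

3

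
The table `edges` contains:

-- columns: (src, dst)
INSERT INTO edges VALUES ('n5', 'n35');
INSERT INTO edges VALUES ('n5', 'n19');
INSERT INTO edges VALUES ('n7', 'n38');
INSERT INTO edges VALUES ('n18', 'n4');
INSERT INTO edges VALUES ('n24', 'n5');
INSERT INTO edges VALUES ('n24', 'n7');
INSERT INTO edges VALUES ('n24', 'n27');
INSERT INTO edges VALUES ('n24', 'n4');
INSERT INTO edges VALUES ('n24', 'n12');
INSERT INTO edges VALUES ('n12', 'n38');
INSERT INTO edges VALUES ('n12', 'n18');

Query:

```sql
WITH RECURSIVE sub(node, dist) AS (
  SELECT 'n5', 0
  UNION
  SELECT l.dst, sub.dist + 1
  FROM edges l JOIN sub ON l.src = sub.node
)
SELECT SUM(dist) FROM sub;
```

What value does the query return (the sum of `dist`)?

2

Base: (n5, dist=0).
Iteration 1: edges from {n5} -> (n19, dist=1), (n35, dist=1).
Iteration 2: no outgoing edges from {n19,n35}; recursion stops.
SUM(dist) = 0 + 1 + 1 = 2.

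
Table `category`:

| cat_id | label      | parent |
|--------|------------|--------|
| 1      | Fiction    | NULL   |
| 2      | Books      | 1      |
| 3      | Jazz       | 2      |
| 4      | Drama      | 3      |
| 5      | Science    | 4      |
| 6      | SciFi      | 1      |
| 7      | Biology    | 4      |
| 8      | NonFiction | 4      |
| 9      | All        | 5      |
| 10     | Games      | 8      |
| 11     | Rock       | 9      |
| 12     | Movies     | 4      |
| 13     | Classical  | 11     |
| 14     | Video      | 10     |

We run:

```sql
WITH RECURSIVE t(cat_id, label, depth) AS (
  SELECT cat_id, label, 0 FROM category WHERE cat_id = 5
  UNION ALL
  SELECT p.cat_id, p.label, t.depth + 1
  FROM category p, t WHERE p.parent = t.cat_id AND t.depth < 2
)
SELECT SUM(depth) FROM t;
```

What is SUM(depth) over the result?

Base: cat_id=5 (Science) at depth 0.
Iteration 1: rows with parent in {5} -> All (id 9, depth 1).
Iteration 2: rows with parent in {9} -> Rock (id 11, depth 2).
Iteration 3: depth < 2 fails for all current rows; recursion stops.
SUM(depth) = 0 + 1 + 2 = 3.

3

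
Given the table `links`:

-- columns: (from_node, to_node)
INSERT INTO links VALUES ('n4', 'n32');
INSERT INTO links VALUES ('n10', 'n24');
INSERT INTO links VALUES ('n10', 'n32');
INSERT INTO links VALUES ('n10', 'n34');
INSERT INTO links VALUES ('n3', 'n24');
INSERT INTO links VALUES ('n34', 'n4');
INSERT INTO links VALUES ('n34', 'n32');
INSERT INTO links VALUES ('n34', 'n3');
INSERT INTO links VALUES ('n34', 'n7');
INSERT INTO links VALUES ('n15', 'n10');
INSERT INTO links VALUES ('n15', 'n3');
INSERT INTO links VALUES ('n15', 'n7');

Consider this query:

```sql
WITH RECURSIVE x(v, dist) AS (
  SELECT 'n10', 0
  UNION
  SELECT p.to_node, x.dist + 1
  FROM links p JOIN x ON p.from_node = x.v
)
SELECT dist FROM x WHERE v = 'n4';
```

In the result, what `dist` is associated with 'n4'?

Base: (n10, dist=0).
Iteration 1: edges from {n10} -> (n24, dist=1), (n32, dist=1), (n34, dist=1).
Iteration 2: edges from {n24,n32,n34} -> (n3, dist=2), (n32, dist=2), (n4, dist=2), (n7, dist=2).
Iteration 3: edges from {n3,n32,n4,n7} -> (n24, dist=3), (n32, dist=3).
Iteration 4: no outgoing edges from {n24,n32}; recursion stops.

2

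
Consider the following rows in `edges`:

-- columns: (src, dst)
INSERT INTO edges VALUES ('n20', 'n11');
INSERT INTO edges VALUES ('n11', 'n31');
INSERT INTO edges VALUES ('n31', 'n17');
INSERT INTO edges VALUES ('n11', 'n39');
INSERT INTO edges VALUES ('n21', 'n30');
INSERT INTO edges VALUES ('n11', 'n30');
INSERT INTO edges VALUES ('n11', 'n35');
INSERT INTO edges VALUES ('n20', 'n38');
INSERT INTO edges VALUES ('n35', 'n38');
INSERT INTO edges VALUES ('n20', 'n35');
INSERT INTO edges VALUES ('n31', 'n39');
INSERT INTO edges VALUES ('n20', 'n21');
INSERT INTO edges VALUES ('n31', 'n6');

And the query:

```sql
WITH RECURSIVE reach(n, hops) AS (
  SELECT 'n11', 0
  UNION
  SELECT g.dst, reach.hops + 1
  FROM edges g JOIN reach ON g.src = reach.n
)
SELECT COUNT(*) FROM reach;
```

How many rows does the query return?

Base: (n11, hops=0).
Iteration 1: edges from {n11} -> (n30, hops=1), (n31, hops=1), (n35, hops=1), (n39, hops=1).
Iteration 2: edges from {n30,n31,n35,n39} -> (n17, hops=2), (n38, hops=2), (n39, hops=2), (n6, hops=2).
Iteration 3: no outgoing edges from {n17,n38,n39,n6}; recursion stops.
Total rows emitted: 9.

9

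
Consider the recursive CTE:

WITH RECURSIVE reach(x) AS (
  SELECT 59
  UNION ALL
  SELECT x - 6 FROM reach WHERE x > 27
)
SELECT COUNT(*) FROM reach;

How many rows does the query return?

Base: x=59.
Iteration 1: 59 > 27 holds -> x = 59 - 6 = 53.
Iteration 2: 53 > 27 holds -> x = 53 - 6 = 47.
Iteration 3: 47 > 27 holds -> x = 47 - 6 = 41.
Iteration 4: 41 > 27 holds -> x = 41 - 6 = 35.
Iteration 5: 35 > 27 holds -> x = 35 - 6 = 29.
Iteration 6: 29 > 27 holds -> x = 29 - 6 = 23.
Iteration 7: 23 > 27 fails; recursion stops.
Total rows emitted: 7.

7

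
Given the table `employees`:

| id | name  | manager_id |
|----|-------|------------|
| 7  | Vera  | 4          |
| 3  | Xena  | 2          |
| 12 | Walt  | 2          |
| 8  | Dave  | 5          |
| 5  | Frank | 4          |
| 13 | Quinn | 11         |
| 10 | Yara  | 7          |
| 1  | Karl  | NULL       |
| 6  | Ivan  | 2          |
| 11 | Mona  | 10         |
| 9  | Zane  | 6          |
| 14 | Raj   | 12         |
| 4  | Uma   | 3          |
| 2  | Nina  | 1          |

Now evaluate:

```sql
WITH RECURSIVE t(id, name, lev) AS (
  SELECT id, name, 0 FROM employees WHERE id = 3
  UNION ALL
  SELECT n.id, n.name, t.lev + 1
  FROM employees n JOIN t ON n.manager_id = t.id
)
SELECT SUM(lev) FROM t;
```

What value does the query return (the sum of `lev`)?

20

Base: id=3 (Xena) at lev 0.
Iteration 1: rows with manager_id in {3} -> Uma (id 4, lev 1).
Iteration 2: rows with manager_id in {4} -> Frank (id 5, lev 2), Vera (id 7, lev 2).
Iteration 3: rows with manager_id in {5,7} -> Dave (id 8, lev 3), Yara (id 10, lev 3).
Iteration 4: rows with manager_id in {8,10} -> Mona (id 11, lev 4).
Iteration 5: rows with manager_id in {11} -> Quinn (id 13, lev 5).
Iteration 6: no rows with manager_id in {13}; recursion stops.
SUM(lev) = 0 + 1 + 2 + 2 + 3 + 3 + 4 + 5 = 20.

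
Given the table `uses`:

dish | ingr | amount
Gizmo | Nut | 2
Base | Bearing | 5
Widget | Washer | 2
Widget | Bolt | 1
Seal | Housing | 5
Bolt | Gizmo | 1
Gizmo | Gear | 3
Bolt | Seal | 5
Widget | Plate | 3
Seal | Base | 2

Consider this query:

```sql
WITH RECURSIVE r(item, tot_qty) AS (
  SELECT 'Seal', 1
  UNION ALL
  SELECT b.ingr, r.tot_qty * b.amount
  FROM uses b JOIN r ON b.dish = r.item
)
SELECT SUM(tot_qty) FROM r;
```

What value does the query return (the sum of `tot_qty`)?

Base: (Seal, tot_qty=1).
Iteration 1: components of {Seal} -> Base = 1*2 = 2, Housing = 1*5 = 5.
Iteration 2: components of {Base,Housing} -> Bearing = 2*5 = 10.
Iteration 3: no further components; recursion stops.
SUM(tot_qty) = 1 + 2 + 5 + 10 = 18.

18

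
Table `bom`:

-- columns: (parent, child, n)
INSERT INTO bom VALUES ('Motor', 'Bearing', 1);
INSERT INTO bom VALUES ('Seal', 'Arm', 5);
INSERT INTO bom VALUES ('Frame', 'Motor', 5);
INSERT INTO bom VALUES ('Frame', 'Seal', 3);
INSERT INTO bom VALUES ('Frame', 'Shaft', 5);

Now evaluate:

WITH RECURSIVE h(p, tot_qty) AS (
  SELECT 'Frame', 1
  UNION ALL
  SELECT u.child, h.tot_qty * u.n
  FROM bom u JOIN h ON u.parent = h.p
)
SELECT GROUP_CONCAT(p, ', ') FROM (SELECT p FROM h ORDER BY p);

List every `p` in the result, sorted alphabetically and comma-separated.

Arm, Bearing, Frame, Motor, Seal, Shaft

Base: (Frame, tot_qty=1).
Iteration 1: components of {Frame} -> Motor = 1*5 = 5, Seal = 1*3 = 3, Shaft = 1*5 = 5.
Iteration 2: components of {Motor,Seal,Shaft} -> Arm = 3*5 = 15, Bearing = 5*1 = 5.
Iteration 3: no further components; recursion stops.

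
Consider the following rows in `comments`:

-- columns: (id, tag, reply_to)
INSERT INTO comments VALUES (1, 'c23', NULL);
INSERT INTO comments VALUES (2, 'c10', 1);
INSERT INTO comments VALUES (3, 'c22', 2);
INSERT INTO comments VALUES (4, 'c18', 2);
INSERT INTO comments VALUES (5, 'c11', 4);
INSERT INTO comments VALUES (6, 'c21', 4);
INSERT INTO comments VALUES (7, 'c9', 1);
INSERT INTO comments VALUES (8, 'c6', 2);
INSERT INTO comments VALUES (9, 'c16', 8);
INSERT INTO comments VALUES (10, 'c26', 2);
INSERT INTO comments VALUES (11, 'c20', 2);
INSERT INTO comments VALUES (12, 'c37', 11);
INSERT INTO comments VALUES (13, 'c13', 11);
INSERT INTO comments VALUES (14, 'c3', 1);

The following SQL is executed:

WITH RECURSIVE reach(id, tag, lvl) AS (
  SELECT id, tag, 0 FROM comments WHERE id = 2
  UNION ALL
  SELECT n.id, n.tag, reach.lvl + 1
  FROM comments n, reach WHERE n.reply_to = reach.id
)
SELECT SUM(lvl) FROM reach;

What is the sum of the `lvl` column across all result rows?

Base: id=2 (c10) at lvl 0.
Iteration 1: rows with reply_to in {2} -> c22 (id 3, lvl 1), c18 (id 4, lvl 1), c6 (id 8, lvl 1), c26 (id 10, lvl 1), c20 (id 11, lvl 1).
Iteration 2: rows with reply_to in {3,4,8,10,11} -> c11 (id 5, lvl 2), c21 (id 6, lvl 2), c16 (id 9, lvl 2), c37 (id 12, lvl 2), c13 (id 13, lvl 2).
Iteration 3: no rows with reply_to in {5,6,9,12,13}; recursion stops.
SUM(lvl) = 0 + 1 + 1 + 1 + 1 + 1 + 2 + 2 + 2 + 2 + 2 = 15.

15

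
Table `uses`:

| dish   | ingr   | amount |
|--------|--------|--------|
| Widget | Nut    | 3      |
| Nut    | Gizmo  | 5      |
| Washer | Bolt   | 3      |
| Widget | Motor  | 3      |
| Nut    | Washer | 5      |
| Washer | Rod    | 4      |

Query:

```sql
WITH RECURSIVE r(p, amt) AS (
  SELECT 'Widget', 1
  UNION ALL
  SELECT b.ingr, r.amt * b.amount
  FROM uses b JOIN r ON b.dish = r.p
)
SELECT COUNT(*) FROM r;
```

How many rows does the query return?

7

Base: (Widget, amt=1).
Iteration 1: components of {Widget} -> Motor = 1*3 = 3, Nut = 1*3 = 3.
Iteration 2: components of {Motor,Nut} -> Gizmo = 3*5 = 15, Washer = 3*5 = 15.
Iteration 3: components of {Gizmo,Washer} -> Bolt = 15*3 = 45, Rod = 15*4 = 60.
Iteration 4: no further components; recursion stops.
Total rows emitted: 7.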